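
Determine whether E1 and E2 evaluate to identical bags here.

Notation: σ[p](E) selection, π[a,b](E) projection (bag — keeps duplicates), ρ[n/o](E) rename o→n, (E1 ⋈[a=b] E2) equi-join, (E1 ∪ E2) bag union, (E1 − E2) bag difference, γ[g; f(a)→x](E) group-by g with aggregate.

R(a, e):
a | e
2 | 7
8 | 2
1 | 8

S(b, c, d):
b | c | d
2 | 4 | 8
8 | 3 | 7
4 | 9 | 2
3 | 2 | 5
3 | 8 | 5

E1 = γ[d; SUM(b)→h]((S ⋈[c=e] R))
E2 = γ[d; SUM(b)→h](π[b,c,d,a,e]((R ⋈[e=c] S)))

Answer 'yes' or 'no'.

E1 row counts bottom-up:
  S → 5
  R → 3
  (S ⋈[c=e] R) → 2
  γ[d; SUM(b)→h]((S ⋈[c=e] R)) → 1
E2 row counts bottom-up:
  R → 3
  S → 5
  (R ⋈[e=c] S) → 2
  π[b,c,d,a,e]((R ⋈[e=c] S)) → 2
  γ[d; SUM(b)→h](π[b,c,d,a,e]((R ⋈[e=c] S))) → 1

E1 and E2 produce the same multiset:
d | h
5 | 6

yes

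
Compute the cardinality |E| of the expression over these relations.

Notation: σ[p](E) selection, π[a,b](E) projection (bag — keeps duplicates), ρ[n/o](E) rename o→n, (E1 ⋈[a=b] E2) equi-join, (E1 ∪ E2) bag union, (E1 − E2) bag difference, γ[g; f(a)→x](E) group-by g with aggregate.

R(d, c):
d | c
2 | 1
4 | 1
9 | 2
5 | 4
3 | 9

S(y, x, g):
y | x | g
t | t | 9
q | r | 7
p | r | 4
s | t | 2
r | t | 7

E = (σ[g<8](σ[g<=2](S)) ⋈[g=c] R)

Row counts bottom-up:
  S → 5
  σ[g<=2](S) → 1
  σ[g<8](σ[g<=2](S)) → 1
  R → 5
  (σ[g<8](σ[g<=2](S)) ⋈[g=c] R) → 1

|E| = 1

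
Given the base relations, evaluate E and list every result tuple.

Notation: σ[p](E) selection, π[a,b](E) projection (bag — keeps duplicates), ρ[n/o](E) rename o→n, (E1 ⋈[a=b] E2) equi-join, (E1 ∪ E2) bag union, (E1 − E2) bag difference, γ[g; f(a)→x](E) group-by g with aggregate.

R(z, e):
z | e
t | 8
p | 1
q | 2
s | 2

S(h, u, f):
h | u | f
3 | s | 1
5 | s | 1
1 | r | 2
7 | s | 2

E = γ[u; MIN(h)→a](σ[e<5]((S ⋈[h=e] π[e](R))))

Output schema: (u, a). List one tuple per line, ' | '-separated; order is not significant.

Stepwise |·|:
  S → 4
  R → 4
  π[e](R) → 4
  (S ⋈[h=e] π[e](R)) → 1
  σ[e<5]((S ⋈[h=e] π[e](R))) → 1
  γ[u; MIN(h)→a](σ[e<5]((S ⋈[h=e] π[e](R)))) → 1

== RESULT ==
u | a
r | 1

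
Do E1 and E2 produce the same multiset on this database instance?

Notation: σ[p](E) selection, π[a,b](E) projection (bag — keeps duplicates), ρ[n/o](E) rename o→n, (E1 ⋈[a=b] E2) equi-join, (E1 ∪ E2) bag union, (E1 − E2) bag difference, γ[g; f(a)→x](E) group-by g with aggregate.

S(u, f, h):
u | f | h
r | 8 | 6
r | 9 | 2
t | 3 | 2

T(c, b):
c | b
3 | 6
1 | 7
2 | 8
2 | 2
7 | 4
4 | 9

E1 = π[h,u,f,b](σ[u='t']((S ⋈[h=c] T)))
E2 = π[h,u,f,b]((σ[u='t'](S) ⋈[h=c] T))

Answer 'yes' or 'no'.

E1 per-node cardinality:
  S → 3
  T → 6
  (S ⋈[h=c] T) → 4
  σ[u='t']((S ⋈[h=c] T)) → 2
  π[h,u,f,b](σ[u='t']((S ⋈[h=c] T))) → 2
E2 per-node cardinality:
  S → 3
  σ[u='t'](S) → 1
  T → 6
  (σ[u='t'](S) ⋈[h=c] T) → 2
  π[h,u,f,b]((σ[u='t'](S) ⋈[h=c] T)) → 2

E1 and E2 produce the same multiset:
h | u | f | b
2 | t | 3 | 2
2 | t | 3 | 8

yes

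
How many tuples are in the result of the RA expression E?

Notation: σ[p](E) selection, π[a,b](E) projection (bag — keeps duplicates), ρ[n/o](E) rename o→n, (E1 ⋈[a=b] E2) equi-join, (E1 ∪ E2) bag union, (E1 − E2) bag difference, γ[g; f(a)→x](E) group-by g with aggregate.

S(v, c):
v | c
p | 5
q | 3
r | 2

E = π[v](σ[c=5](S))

Stepwise |·|:
  S → 3
  σ[c=5](S) → 1
  π[v](σ[c=5](S)) → 1

|E| = 1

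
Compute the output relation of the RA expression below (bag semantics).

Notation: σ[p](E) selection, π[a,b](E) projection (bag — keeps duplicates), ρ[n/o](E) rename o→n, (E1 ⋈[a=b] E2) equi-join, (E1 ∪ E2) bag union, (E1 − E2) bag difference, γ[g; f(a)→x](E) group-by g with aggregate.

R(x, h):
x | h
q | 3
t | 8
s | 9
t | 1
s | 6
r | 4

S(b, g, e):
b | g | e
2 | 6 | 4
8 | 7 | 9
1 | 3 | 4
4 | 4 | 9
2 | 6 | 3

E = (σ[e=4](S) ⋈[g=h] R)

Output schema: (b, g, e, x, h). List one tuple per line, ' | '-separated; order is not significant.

Row counts bottom-up:
  S → 5
  σ[e=4](S) → 2
  R → 6
  (σ[e=4](S) ⋈[g=h] R) → 2

== RESULT ==
b | g | e | x | h
1 | 3 | 4 | q | 3
2 | 6 | 4 | s | 6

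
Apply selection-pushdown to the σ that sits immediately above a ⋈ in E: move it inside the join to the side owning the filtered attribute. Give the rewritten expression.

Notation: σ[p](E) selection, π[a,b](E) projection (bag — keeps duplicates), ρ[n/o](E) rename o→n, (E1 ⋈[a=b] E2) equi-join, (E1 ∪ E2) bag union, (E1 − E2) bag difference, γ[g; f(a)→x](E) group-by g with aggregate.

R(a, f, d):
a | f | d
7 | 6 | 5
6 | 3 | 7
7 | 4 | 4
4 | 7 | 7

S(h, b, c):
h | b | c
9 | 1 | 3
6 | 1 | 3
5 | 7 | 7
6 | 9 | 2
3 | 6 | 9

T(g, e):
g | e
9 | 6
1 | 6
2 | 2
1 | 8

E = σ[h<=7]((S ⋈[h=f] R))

σ filters on h, owned by the left side.
E' = (σ[h<=7](S) ⋈[h=f] R)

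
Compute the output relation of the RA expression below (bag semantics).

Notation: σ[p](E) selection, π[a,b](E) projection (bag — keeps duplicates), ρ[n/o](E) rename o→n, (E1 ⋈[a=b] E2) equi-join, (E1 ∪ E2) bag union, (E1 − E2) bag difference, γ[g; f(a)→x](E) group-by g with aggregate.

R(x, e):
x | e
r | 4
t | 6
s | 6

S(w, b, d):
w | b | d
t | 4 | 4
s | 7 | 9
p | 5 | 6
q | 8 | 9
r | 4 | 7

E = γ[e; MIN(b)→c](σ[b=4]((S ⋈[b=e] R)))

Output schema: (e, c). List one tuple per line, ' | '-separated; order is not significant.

Stepwise |·|:
  S → 5
  R → 3
  (S ⋈[b=e] R) → 2
  σ[b=4]((S ⋈[b=e] R)) → 2
  γ[e; MIN(b)→c](σ[b=4]((S ⋈[b=e] R))) → 1

== RESULT ==
e | c
4 | 4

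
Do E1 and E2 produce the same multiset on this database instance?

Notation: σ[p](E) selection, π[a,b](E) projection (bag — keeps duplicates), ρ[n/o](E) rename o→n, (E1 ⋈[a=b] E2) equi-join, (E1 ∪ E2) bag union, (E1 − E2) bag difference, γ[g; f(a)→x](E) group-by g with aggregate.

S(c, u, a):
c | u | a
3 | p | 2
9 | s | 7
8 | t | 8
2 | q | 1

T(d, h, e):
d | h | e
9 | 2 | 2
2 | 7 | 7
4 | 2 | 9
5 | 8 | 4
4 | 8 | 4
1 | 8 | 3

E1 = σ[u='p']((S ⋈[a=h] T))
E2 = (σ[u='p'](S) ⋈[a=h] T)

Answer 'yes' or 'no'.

E1 row counts bottom-up:
  S → 4
  T → 6
  (S ⋈[a=h] T) → 6
  σ[u='p']((S ⋈[a=h] T)) → 2
E2 row counts bottom-up:
  S → 4
  σ[u='p'](S) → 1
  T → 6
  (σ[u='p'](S) ⋈[a=h] T) → 2

E1 and E2 produce the same multiset:
c | u | a | d | h | e
3 | p | 2 | 4 | 2 | 9
3 | p | 2 | 9 | 2 | 2

yes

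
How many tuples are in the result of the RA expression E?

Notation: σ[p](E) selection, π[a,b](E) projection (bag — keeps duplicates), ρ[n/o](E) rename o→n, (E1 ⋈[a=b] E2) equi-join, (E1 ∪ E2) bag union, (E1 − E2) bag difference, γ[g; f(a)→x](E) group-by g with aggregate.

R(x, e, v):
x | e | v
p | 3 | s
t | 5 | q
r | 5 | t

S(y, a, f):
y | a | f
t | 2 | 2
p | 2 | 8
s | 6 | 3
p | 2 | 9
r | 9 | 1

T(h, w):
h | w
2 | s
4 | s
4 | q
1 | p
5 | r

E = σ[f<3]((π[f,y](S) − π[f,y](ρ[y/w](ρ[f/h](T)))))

Per-node cardinality:
  S → 5
  π[f,y](S) → 5
  T → 5
  ρ[f/h](T) → 5
  ρ[y/w](ρ[f/h](T)) → 5
  π[f,y](ρ[y/w](ρ[f/h](T))) → 5
  (π[f,y](S) − π[f,y](ρ[y/w](ρ[f/h](T)))) → 5
  σ[f<3]((π[f,y](S) − π[f,y](ρ[y/w](ρ[f/h](T))))) → 2

|E| = 2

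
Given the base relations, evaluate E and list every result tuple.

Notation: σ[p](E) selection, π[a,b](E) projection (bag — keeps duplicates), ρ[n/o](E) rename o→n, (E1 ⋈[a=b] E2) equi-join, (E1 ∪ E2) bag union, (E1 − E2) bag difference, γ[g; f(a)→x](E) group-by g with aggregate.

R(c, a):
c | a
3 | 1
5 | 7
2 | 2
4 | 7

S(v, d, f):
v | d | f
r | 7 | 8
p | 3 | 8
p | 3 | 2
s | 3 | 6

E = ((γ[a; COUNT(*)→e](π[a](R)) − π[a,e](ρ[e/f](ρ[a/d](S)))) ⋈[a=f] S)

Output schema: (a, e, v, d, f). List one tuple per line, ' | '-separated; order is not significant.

Per-node cardinality:
  R → 4
  π[a](R) → 4
  γ[a; COUNT(*)→e](π[a](R)) → 3
  S → 4
  ρ[a/d](S) → 4
  ρ[e/f](ρ[a/d](S)) → 4
  π[a,e](ρ[e/f](ρ[a/d](S))) → 4
  (γ[a; COUNT(*)→e](π[a](R)) − π[a,e](ρ[e/f](ρ[a/d](S)))) → 3
  S → 4
  ((γ[a; COUNT(*)→e](π[a](R)) − π[a,e](ρ[e/f](ρ[a/d](S)))) ⋈[a=f] S) → 1

== RESULT ==
a | e | v | d | f
2 | 1 | p | 3 | 2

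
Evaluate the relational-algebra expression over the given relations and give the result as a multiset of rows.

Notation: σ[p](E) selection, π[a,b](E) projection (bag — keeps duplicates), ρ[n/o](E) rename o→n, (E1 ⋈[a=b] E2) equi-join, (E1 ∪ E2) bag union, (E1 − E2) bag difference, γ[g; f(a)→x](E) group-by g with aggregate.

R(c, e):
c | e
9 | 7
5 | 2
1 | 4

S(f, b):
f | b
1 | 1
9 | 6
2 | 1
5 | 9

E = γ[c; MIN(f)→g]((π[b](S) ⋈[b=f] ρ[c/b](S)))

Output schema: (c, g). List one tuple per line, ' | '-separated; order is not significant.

Subexpression sizes:
  S → 4
  π[b](S) → 4
  S → 4
  ρ[c/b](S) → 4
  (π[b](S) ⋈[b=f] ρ[c/b](S)) → 3
  γ[c; MIN(f)→g]((π[b](S) ⋈[b=f] ρ[c/b](S))) → 2

== RESULT ==
c | g
1 | 1
6 | 9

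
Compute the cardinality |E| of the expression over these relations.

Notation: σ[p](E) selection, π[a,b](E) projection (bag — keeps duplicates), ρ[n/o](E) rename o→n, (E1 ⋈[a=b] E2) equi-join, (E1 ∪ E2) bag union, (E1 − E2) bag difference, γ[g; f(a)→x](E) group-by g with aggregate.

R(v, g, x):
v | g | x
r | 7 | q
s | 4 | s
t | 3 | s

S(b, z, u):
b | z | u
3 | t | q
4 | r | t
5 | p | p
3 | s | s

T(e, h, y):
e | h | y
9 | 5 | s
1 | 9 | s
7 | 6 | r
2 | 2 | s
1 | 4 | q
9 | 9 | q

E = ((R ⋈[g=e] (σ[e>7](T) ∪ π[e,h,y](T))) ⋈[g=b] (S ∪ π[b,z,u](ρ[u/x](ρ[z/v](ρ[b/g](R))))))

Per-node cardinality:
  R → 3
  T → 6
  σ[e>7](T) → 2
  T → 6
  π[e,h,y](T) → 6
  (σ[e>7](T) ∪ π[e,h,y](T)) → 8
  (R ⋈[g=e] (σ[e>7](T) ∪ π[e,h,y](T))) → 1
  S → 4
  R → 3
  ρ[b/g](R) → 3
  ρ[z/v](ρ[b/g](R)) → 3
  ρ[u/x](ρ[z/v](ρ[b/g](R))) → 3
  π[b,z,u](ρ[u/x](ρ[z/v](ρ[b/g](R)))) → 3
  (S ∪ π[b,z,u](ρ[u/x](ρ[z/v](ρ[b/g](R))))) → 7
  ((R ⋈[g=e] (σ[e>7](T) ∪ π[e,h,y](T))) ⋈[g=b] (S ∪ π[b,z,u](ρ[u/x](ρ[z/v](ρ[b/g](R)))))) → 1

|E| = 1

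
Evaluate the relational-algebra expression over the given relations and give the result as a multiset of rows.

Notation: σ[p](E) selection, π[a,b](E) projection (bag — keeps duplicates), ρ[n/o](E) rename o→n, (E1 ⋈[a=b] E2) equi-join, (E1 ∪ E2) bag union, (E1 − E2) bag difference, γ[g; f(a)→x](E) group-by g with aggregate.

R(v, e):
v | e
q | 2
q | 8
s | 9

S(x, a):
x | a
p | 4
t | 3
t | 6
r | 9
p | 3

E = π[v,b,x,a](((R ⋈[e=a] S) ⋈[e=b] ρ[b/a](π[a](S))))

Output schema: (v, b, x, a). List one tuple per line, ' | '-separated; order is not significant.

Stepwise |·|:
  R → 3
  S → 5
  (R ⋈[e=a] S) → 1
  S → 5
  π[a](S) → 5
  ρ[b/a](π[a](S)) → 5
  ((R ⋈[e=a] S) ⋈[e=b] ρ[b/a](π[a](S))) → 1
  π[v,b,x,a](((R ⋈[e=a] S) ⋈[e=b] ρ[b/a](π[a](S)))) → 1

== RESULT ==
v | b | x | a
s | 9 | r | 9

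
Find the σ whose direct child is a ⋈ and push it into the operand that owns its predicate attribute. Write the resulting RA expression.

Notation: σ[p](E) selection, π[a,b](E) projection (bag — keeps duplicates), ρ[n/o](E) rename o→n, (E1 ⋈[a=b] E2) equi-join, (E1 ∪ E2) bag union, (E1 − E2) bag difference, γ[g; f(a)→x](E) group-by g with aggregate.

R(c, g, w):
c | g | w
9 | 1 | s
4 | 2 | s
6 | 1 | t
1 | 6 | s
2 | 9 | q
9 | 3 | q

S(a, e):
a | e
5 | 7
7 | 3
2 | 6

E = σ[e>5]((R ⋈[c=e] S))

σ filters on e, owned by the right side.
E' = (R ⋈[c=e] σ[e>5](S))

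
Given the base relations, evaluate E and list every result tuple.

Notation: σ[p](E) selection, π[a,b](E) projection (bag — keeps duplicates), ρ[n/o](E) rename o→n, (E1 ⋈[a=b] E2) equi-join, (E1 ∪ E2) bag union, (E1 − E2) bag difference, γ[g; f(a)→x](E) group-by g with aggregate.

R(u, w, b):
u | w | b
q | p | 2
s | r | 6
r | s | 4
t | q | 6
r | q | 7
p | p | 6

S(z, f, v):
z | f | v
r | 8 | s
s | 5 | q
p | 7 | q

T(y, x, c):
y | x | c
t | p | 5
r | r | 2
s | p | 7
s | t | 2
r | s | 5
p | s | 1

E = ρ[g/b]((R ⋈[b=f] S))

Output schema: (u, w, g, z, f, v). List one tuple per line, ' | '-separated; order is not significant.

Per-node cardinality:
  R → 6
  S → 3
  (R ⋈[b=f] S) → 1
  ρ[g/b]((R ⋈[b=f] S)) → 1

== RESULT ==
u | w | g | z | f | v
r | q | 7 | p | 7 | q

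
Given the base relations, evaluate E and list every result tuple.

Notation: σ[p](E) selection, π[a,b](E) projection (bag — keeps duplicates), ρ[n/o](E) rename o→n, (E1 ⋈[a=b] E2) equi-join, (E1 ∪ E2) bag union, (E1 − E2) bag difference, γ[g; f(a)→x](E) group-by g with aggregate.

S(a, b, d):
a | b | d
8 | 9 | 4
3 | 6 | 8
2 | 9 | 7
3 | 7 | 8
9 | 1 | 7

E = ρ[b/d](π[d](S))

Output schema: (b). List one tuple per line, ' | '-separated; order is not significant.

Stepwise |·|:
  S → 5
  π[d](S) → 5
  ρ[b/d](π[d](S)) → 5

== RESULT ==
b
4
7
7
8
8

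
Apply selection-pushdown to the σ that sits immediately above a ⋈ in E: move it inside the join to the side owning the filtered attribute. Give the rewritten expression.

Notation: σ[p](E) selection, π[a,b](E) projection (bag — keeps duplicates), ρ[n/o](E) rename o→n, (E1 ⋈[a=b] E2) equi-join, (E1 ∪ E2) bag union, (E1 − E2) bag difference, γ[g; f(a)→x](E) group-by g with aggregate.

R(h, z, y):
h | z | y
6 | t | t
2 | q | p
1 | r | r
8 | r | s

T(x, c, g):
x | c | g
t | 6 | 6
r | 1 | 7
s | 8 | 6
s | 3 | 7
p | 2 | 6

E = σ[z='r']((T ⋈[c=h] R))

σ filters on z, owned by the right side.
E' = (T ⋈[c=h] σ[z='r'](R))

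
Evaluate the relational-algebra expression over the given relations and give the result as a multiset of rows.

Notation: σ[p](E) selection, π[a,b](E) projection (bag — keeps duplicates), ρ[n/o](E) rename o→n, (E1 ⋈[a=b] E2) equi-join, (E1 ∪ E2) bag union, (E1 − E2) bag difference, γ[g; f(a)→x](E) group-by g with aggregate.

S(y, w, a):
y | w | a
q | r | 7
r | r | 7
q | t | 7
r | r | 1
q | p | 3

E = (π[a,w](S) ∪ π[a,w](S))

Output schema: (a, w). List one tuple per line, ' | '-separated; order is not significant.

Subexpression sizes:
  S → 5
  π[a,w](S) → 5
  S → 5
  π[a,w](S) → 5
  (π[a,w](S) ∪ π[a,w](S)) → 10

== RESULT ==
a | w
1 | r
1 | r
3 | p
3 | p
7 | r
7 | r
7 | r
7 | r
7 | t
7 | t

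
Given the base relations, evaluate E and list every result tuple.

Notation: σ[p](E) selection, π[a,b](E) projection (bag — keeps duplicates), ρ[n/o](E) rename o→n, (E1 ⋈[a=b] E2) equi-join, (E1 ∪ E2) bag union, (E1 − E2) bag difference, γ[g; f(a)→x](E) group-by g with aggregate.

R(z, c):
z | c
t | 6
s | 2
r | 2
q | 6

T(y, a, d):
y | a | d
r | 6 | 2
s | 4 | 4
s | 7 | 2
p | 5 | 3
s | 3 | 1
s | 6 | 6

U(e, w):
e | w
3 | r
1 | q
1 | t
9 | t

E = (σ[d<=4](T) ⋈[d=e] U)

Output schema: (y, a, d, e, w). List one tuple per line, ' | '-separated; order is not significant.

Stepwise |·|:
  T → 6
  σ[d<=4](T) → 5
  U → 4
  (σ[d<=4](T) ⋈[d=e] U) → 3

== RESULT ==
y | a | d | e | w
p | 5 | 3 | 3 | r
s | 3 | 1 | 1 | q
s | 3 | 1 | 1 | t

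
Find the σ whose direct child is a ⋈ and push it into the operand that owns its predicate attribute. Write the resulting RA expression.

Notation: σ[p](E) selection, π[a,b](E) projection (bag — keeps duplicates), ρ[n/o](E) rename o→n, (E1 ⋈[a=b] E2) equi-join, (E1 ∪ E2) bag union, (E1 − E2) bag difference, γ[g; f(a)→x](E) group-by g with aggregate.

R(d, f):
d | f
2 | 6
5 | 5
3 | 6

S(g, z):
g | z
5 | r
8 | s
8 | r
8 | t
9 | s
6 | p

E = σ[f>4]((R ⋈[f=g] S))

σ filters on f, owned by the left side.
E' = (σ[f>4](R) ⋈[f=g] S)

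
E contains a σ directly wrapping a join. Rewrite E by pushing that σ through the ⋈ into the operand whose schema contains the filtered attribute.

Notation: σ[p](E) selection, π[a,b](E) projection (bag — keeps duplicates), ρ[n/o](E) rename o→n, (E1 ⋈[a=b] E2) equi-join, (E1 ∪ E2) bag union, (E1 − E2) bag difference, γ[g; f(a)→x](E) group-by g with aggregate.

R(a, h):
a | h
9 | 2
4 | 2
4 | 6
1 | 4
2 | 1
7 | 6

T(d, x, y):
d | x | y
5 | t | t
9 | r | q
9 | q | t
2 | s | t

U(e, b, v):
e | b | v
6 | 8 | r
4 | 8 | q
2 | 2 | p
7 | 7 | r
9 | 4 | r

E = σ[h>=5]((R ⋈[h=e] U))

σ filters on h, owned by the left side.
E' = (σ[h>=5](R) ⋈[h=e] U)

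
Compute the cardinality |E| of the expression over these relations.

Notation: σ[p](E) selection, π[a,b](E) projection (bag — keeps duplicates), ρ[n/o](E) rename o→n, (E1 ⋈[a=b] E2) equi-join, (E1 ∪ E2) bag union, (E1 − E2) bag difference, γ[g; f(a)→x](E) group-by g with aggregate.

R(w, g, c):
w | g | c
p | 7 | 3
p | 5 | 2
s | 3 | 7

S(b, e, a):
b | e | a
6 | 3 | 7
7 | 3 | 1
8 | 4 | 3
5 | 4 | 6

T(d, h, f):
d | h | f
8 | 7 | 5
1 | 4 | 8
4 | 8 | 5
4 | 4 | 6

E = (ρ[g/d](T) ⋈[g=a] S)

Stepwise |·|:
  T → 4
  ρ[g/d](T) → 4
  S → 4
  (ρ[g/d](T) ⋈[g=a] S) → 1

|E| = 1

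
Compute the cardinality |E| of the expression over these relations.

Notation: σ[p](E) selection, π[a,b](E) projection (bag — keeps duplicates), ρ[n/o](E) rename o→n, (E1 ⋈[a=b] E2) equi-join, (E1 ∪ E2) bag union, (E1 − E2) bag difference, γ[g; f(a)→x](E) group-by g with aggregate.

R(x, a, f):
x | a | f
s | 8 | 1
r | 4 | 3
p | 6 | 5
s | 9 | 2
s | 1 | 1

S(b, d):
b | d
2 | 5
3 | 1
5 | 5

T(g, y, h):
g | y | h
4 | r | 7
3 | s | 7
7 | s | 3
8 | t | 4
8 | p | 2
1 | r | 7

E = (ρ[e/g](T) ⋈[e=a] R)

Per-node cardinality:
  T → 6
  ρ[e/g](T) → 6
  R → 5
  (ρ[e/g](T) ⋈[e=a] R) → 4

|E| = 4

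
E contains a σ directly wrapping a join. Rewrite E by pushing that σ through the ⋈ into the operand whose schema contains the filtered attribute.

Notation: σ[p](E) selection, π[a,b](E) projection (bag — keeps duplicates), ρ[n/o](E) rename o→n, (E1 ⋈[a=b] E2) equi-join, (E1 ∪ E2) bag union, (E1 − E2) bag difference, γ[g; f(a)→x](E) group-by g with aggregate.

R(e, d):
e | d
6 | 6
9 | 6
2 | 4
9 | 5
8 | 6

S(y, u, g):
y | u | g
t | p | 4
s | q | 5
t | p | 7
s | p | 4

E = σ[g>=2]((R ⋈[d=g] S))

σ filters on g, owned by the right side.
E' = (R ⋈[d=g] σ[g>=2](S))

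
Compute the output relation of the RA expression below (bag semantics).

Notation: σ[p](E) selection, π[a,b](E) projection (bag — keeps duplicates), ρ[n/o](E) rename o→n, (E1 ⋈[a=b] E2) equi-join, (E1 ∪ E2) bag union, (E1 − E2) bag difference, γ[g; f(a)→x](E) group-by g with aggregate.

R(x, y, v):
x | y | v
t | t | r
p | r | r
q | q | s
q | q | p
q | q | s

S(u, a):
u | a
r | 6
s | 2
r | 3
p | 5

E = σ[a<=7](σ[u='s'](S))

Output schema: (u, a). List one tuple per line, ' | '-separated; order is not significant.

Per-node cardinality:
  S → 4
  σ[u='s'](S) → 1
  σ[a<=7](σ[u='s'](S)) → 1

== RESULT ==
u | a
s | 2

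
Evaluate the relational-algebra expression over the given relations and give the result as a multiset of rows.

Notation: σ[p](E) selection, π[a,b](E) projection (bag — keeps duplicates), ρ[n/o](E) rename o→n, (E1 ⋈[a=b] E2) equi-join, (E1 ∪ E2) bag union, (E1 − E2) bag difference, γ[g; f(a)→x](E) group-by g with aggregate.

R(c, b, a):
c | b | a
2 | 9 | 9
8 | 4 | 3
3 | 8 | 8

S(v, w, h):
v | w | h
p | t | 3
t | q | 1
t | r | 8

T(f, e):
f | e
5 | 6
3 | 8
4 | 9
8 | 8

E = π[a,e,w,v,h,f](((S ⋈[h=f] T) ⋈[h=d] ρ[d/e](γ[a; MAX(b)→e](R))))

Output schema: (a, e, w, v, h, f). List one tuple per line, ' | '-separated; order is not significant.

Stepwise |·|:
  S → 3
  T → 4
  (S ⋈[h=f] T) → 2
  R → 3
  γ[a; MAX(b)→e](R) → 3
  ρ[d/e](γ[a; MAX(b)→e](R)) → 3
  ((S ⋈[h=f] T) ⋈[h=d] ρ[d/e](γ[a; MAX(b)→e](R))) → 1
  π[a,e,w,v,h,f](((S ⋈[h=f] T) ⋈[h=d] ρ[d/e](γ[a; MAX(b)→e](R)))) → 1

== RESULT ==
a | e | w | v | h | f
8 | 8 | r | t | 8 | 8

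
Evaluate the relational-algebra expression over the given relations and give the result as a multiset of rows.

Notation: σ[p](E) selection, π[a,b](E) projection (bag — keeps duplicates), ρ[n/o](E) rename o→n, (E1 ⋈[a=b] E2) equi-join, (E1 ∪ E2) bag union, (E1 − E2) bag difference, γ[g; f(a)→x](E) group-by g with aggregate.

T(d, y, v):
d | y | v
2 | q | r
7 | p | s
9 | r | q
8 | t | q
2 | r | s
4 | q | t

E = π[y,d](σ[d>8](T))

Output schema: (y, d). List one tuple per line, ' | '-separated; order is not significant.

Row counts bottom-up:
  T → 6
  σ[d>8](T) → 1
  π[y,d](σ[d>8](T)) → 1

== RESULT ==
y | d
r | 9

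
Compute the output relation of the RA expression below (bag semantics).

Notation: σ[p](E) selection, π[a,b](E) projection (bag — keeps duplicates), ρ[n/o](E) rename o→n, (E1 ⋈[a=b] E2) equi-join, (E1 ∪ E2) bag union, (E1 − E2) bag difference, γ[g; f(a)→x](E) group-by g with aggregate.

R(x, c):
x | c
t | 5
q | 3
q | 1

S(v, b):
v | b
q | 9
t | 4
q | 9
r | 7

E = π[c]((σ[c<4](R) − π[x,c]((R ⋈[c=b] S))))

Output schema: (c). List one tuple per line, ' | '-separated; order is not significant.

Per-node cardinality:
  R → 3
  σ[c<4](R) → 2
  R → 3
  S → 4
  (R ⋈[c=b] S) → 0
  π[x,c]((R ⋈[c=b] S)) → 0
  (σ[c<4](R) − π[x,c]((R ⋈[c=b] S))) → 2
  π[c]((σ[c<4](R) − π[x,c]((R ⋈[c=b] S)))) → 2

== RESULT ==
c
1
3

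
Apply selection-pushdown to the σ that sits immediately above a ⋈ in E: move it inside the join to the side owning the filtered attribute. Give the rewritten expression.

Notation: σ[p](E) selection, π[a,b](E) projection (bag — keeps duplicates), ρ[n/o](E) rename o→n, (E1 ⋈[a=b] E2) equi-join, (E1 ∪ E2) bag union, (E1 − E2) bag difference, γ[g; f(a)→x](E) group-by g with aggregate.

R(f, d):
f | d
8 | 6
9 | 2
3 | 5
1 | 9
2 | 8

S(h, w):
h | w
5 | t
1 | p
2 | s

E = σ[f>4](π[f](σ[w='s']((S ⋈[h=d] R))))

σ filters on w, owned by the left side.
E' = σ[f>4](π[f]((σ[w='s'](S) ⋈[h=d] R)))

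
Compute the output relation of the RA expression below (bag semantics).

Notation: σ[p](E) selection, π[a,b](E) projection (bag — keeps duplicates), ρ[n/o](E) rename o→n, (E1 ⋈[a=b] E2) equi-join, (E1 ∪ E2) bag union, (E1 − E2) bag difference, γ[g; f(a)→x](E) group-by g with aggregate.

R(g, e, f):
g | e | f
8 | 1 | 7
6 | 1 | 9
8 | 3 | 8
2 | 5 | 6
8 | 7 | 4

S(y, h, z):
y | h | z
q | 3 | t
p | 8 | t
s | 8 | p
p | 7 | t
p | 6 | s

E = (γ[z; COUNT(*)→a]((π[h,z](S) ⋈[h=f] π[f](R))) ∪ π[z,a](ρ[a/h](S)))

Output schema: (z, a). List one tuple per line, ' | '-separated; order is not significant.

Per-node cardinality:
  S → 5
  π[h,z](S) → 5
  R → 5
  π[f](R) → 5
  (π[h,z](S) ⋈[h=f] π[f](R)) → 4
  γ[z; COUNT(*)→a]((π[h,z](S) ⋈[h=f] π[f](R))) → 3
  S → 5
  ρ[a/h](S) → 5
  π[z,a](ρ[a/h](S)) → 5
  (γ[z; COUNT(*)→a]((π[h,z](S) ⋈[h=f] π[f](R))) ∪ π[z,a](ρ[a/h](S))) → 8

== RESULT ==
z | a
p | 1
p | 8
s | 1
s | 6
t | 2
t | 3
t | 7
t | 8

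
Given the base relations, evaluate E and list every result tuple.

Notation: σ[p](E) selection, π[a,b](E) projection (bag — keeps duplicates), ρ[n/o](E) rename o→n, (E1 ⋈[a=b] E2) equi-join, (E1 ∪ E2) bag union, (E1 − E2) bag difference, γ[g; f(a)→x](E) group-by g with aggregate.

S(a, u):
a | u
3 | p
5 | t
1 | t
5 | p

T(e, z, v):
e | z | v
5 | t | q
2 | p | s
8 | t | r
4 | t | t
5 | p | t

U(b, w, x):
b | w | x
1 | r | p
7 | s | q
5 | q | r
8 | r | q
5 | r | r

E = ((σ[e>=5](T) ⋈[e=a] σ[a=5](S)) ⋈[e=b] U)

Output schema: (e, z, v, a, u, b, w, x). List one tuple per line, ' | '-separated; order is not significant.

Row counts bottom-up:
  T → 5
  σ[e>=5](T) → 3
  S → 4
  σ[a=5](S) → 2
  (σ[e>=5](T) ⋈[e=a] σ[a=5](S)) → 4
  U → 5
  ((σ[e>=5](T) ⋈[e=a] σ[a=5](S)) ⋈[e=b] U) → 8

== RESULT ==
e | z | v | a | u | b | w | x
5 | p | t | 5 | p | 5 | q | r
5 | p | t | 5 | p | 5 | r | r
5 | p | t | 5 | t | 5 | q | r
5 | p | t | 5 | t | 5 | r | r
5 | t | q | 5 | p | 5 | q | r
5 | t | q | 5 | p | 5 | r | r
5 | t | q | 5 | t | 5 | q | r
5 | t | q | 5 | t | 5 | r | r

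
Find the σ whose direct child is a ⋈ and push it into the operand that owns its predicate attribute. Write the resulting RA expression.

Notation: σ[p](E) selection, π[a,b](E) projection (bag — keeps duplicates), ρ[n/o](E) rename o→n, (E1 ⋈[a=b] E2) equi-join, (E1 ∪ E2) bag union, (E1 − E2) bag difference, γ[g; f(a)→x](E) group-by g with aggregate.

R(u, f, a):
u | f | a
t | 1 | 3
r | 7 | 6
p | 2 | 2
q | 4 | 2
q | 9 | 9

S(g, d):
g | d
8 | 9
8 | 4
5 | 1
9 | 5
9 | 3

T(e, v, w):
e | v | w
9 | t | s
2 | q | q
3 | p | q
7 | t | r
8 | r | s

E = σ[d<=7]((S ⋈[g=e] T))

σ filters on d, owned by the left side.
E' = (σ[d<=7](S) ⋈[g=e] T)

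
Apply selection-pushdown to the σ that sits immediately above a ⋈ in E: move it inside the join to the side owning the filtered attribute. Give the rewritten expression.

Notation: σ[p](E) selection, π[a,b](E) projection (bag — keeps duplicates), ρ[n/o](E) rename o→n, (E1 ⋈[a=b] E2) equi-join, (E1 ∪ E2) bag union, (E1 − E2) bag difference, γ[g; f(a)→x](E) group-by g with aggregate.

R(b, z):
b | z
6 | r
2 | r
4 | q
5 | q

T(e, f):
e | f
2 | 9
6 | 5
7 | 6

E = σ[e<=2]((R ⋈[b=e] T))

σ filters on e, owned by the right side.
E' = (R ⋈[b=e] σ[e<=2](T))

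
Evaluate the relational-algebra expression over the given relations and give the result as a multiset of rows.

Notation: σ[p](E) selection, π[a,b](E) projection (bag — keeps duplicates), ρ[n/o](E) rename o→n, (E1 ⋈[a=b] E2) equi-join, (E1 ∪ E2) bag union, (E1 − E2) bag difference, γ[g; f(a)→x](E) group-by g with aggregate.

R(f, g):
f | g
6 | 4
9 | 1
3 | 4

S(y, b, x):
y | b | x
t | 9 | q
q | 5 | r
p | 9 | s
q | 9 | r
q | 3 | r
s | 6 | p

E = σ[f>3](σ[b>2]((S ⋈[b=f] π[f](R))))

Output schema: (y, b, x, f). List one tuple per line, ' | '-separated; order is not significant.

Row counts bottom-up:
  S → 6
  R → 3
  π[f](R) → 3
  (S ⋈[b=f] π[f](R)) → 5
  σ[b>2]((S ⋈[b=f] π[f](R))) → 5
  σ[f>3](σ[b>2]((S ⋈[b=f] π[f](R)))) → 4

== RESULT ==
y | b | x | f
p | 9 | s | 9
q | 9 | r | 9
s | 6 | p | 6
t | 9 | q | 9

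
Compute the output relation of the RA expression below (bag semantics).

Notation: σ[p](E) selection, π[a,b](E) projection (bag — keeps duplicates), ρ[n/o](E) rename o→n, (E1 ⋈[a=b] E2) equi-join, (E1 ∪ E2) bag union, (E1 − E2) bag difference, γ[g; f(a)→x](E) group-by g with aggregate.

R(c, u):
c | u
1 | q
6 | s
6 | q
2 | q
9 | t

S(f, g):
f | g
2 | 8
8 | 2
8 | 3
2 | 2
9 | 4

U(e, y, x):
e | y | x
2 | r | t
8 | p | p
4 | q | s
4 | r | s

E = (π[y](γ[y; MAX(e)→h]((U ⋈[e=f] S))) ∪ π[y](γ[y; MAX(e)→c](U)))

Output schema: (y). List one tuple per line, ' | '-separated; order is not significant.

Per-node cardinality:
  U → 4
  S → 5
  (U ⋈[e=f] S) → 4
  γ[y; MAX(e)→h]((U ⋈[e=f] S)) → 2
  π[y](γ[y; MAX(e)→h]((U ⋈[e=f] S))) → 2
  U → 4
  γ[y; MAX(e)→c](U) → 3
  π[y](γ[y; MAX(e)→c](U)) → 3
  (π[y](γ[y; MAX(e)→h]((U ⋈[e=f] S))) ∪ π[y](γ[y; MAX(e)→c](U))) → 5

== RESULT ==
y
p
p
q
r
r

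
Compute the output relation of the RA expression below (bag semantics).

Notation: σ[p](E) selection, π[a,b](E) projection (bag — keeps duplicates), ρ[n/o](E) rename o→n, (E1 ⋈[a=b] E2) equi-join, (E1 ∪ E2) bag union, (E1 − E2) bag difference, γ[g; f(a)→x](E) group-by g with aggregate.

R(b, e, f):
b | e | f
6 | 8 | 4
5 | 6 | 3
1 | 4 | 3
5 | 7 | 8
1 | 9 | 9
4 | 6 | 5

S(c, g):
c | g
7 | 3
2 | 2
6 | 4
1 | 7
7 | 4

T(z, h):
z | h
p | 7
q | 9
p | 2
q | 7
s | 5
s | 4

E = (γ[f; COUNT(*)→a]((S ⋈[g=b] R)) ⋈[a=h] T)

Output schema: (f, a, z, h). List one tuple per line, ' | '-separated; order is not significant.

Stepwise |·|:
  S → 5
  R → 6
  (S ⋈[g=b] R) → 2
  γ[f; COUNT(*)→a]((S ⋈[g=b] R)) → 1
  T → 6
  (γ[f; COUNT(*)→a]((S ⋈[g=b] R)) ⋈[a=h] T) → 1

== RESULT ==
f | a | z | h
5 | 2 | p | 2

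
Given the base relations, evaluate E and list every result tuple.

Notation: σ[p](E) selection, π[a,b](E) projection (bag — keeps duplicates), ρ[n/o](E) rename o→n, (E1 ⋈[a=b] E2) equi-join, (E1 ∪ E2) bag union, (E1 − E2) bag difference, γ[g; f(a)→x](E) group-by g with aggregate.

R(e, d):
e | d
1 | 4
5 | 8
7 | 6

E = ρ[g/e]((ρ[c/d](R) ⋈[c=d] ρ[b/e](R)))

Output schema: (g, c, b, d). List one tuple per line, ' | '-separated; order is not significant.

Row counts bottom-up:
  R → 3
  ρ[c/d](R) → 3
  R → 3
  ρ[b/e](R) → 3
  (ρ[c/d](R) ⋈[c=d] ρ[b/e](R)) → 3
  ρ[g/e]((ρ[c/d](R) ⋈[c=d] ρ[b/e](R))) → 3

== RESULT ==
g | c | b | d
1 | 4 | 1 | 4
5 | 8 | 5 | 8
7 | 6 | 7 | 6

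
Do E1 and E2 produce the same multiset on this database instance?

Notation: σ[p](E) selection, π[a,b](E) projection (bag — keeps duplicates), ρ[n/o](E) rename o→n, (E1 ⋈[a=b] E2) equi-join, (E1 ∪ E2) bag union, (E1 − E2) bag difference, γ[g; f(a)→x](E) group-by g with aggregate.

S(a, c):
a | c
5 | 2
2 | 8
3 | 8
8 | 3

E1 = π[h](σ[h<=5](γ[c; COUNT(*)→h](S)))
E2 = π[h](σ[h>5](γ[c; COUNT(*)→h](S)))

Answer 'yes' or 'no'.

E1 per-node cardinality:
  S → 4
  γ[c; COUNT(*)→h](S) → 3
  σ[h<=5](γ[c; COUNT(*)→h](S)) → 3
  π[h](σ[h<=5](γ[c; COUNT(*)→h](S))) → 3
E2 per-node cardinality:
  S → 4
  γ[c; COUNT(*)→h](S) → 3
  σ[h>5](γ[c; COUNT(*)→h](S)) → 0
  π[h](σ[h>5](γ[c; COUNT(*)→h](S))) → 0

E1 result:
h
1
1
2
E2 result:
h
(0 rows)
Witness: (1,) appears 2× in E1 but 0× in E2.

no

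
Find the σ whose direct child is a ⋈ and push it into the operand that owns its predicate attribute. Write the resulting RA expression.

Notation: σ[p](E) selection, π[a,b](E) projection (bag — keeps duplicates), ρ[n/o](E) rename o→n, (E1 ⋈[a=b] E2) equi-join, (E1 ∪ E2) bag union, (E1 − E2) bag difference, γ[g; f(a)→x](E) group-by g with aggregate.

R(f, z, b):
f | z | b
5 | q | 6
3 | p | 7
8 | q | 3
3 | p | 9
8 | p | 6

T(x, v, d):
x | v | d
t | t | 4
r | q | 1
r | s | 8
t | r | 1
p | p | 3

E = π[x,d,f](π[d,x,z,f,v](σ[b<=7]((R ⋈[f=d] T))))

σ filters on b, owned by the left side.
E' = π[x,d,f](π[d,x,z,f,v]((σ[b<=7](R) ⋈[f=d] T)))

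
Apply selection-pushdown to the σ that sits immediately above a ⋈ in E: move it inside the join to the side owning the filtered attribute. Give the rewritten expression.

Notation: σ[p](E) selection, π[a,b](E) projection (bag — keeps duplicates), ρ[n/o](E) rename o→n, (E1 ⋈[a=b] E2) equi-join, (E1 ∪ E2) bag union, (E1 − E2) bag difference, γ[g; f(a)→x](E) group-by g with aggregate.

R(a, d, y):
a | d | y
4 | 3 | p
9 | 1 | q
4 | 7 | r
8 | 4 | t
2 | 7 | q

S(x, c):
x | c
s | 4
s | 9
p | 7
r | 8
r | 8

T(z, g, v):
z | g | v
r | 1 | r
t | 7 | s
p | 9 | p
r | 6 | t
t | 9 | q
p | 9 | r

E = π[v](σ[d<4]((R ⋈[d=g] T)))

σ filters on d, owned by the left side.
E' = π[v]((σ[d<4](R) ⋈[d=g] T))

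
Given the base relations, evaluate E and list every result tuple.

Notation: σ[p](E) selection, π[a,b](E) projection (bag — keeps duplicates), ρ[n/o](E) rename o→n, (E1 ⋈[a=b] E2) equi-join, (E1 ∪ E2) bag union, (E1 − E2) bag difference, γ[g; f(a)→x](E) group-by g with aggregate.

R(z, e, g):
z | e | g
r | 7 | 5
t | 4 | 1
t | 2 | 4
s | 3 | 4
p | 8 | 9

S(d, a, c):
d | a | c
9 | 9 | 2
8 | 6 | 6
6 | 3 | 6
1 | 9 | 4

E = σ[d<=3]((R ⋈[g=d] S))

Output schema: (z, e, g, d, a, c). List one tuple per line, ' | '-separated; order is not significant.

Row counts bottom-up:
  R → 5
  S → 4
  (R ⋈[g=d] S) → 2
  σ[d<=3]((R ⋈[g=d] S)) → 1

== RESULT ==
z | e | g | d | a | c
t | 4 | 1 | 1 | 9 | 4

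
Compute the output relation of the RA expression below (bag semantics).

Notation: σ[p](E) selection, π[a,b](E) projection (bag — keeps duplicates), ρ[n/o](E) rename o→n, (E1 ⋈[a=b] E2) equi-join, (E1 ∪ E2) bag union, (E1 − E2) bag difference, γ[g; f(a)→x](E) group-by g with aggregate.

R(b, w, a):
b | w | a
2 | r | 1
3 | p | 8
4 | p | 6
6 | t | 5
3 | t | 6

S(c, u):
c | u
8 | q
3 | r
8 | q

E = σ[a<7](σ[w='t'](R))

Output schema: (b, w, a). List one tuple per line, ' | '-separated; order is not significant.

Stepwise |·|:
  R → 5
  σ[w='t'](R) → 2
  σ[a<7](σ[w='t'](R)) → 2

== RESULT ==
b | w | a
3 | t | 6
6 | t | 5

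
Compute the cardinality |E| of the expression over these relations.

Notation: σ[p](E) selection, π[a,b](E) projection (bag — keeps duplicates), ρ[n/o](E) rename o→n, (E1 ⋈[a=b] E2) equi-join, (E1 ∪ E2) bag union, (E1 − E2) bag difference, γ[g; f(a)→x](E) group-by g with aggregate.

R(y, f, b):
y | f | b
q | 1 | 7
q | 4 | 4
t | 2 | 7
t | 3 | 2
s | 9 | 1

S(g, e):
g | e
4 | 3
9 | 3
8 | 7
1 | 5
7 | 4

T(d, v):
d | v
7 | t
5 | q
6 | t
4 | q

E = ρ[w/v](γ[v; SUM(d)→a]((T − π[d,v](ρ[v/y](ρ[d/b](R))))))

Stepwise |·|:
  T → 4
  R → 5
  ρ[d/b](R) → 5
  ρ[v/y](ρ[d/b](R)) → 5
  π[d,v](ρ[v/y](ρ[d/b](R))) → 5
  (T − π[d,v](ρ[v/y](ρ[d/b](R)))) → 2
  γ[v; SUM(d)→a]((T − π[d,v](ρ[v/y](ρ[d/b](R))))) → 2
  ρ[w/v](γ[v; SUM(d)→a]((T − π[d,v](ρ[v/y](ρ[d/b](R)))))) → 2

|E| = 2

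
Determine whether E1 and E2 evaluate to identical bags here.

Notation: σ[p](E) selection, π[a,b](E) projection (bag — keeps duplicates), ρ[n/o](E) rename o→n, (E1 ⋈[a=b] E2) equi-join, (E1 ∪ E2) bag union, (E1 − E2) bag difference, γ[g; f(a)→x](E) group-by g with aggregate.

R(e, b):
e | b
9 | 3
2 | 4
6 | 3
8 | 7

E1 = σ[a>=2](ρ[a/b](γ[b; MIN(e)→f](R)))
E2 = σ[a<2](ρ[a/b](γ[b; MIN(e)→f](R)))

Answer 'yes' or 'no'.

E1 per-node cardinality:
  R → 4
  γ[b; MIN(e)→f](R) → 3
  ρ[a/b](γ[b; MIN(e)→f](R)) → 3
  σ[a>=2](ρ[a/b](γ[b; MIN(e)→f](R))) → 3
E2 per-node cardinality:
  R → 4
  γ[b; MIN(e)→f](R) → 3
  ρ[a/b](γ[b; MIN(e)→f](R)) → 3
  σ[a<2](ρ[a/b](γ[b; MIN(e)→f](R))) → 0

E1 result:
a | f
3 | 6
4 | 2
7 | 8
E2 result:
a | f
(0 rows)
Witness: (7, 8) appears 1× in E1 but 0× in E2.

no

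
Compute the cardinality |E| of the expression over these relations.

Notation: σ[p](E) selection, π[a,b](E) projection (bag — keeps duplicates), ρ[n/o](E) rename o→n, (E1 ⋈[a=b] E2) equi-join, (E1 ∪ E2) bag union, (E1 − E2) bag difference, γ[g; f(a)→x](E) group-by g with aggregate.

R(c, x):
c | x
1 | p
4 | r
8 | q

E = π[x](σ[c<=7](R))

Subexpression sizes:
  R → 3
  σ[c<=7](R) → 2
  π[x](σ[c<=7](R)) → 2

|E| = 2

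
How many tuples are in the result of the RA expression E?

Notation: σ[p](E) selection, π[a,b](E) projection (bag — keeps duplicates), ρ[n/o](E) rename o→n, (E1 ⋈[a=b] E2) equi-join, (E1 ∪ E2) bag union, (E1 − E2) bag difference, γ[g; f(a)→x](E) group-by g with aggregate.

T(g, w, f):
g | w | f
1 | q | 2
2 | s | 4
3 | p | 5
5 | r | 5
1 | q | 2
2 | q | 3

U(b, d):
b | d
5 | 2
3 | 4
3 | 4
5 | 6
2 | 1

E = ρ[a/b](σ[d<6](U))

Per-node cardinality:
  U → 5
  σ[d<6](U) → 4
  ρ[a/b](σ[d<6](U)) → 4

|E| = 4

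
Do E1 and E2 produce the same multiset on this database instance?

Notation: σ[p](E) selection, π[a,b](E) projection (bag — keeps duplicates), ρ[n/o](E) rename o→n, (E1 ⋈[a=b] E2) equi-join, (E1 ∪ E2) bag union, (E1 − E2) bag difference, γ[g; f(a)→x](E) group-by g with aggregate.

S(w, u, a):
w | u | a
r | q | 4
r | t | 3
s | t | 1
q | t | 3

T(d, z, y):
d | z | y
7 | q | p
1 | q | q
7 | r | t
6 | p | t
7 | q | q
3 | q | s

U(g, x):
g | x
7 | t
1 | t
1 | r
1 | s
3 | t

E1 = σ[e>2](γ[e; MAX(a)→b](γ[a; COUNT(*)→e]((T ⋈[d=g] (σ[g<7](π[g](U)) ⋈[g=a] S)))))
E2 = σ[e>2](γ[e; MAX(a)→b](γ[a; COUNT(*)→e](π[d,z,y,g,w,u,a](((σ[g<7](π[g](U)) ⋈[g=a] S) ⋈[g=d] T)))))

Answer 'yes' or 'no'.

E1 stepwise |·|:
  T → 6
  U → 5
  π[g](U) → 5
  σ[g<7](π[g](U)) → 4
  S → 4
  (σ[g<7](π[g](U)) ⋈[g=a] S) → 5
  (T ⋈[d=g] (σ[g<7](π[g](U)) ⋈[g=a] S)) → 5
  γ[a; COUNT(*)→e]((T ⋈[d=g] (σ[g<7](π[g](U)) ⋈[g=a] S))) → 2
  γ[e; MAX(a)→b](γ[a; COUNT(*)→e]((T ⋈[d=g] (σ[g<7](π[g](U)) ⋈[g=a] S)))) → 2
  σ[e>2](γ[e; MAX(a)→b](γ[a; COUNT(*)→e]((T ⋈[d=g] (σ[g<7](π[g](U)) ⋈[g=a] S))))) → 1
E2 stepwise |·|:
  U → 5
  π[g](U) → 5
  σ[g<7](π[g](U)) → 4
  S → 4
  (σ[g<7](π[g](U)) ⋈[g=a] S) → 5
  T → 6
  ((σ[g<7](π[g](U)) ⋈[g=a] S) ⋈[g=d] T) → 5
  π[d,z,y,g,w,u,a](((σ[g<7](π[g](U)) ⋈[g=a] S) ⋈[g=d] T)) → 5
  γ[a; COUNT(*)→e](π[d,z,y,g,w,u,a](((σ[g<7](π[g](U)) ⋈[g=a] S) ⋈[g=d] T))) → 2
  γ[e; MAX(a)→b](γ[a; COUNT(*)→e](π[d,z,y,g,w,u,a](((σ[g<7](π[g](U)) ⋈[g=a] S) ⋈[g=d] T)))) → 2
  σ[e>2](γ[e; MAX(a)→b](γ[a; COUNT(*)→e](π[d,z,y,g,w,u,a](((σ[g<7](π[g](U)) ⋈[g=a] S) ⋈[g=d] T))))) → 1

E1 and E2 produce the same multiset:
e | b
3 | 1

yes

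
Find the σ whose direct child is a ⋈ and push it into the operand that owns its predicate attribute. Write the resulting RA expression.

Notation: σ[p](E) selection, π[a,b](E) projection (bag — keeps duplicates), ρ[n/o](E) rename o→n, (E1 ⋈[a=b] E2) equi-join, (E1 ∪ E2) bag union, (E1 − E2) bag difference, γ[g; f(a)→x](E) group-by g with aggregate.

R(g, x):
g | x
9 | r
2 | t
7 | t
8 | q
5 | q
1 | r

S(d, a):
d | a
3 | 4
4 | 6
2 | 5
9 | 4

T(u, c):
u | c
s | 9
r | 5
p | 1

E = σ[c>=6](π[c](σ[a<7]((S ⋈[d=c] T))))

σ filters on a, owned by the left side.
E' = σ[c>=6](π[c]((σ[a<7](S) ⋈[d=c] T)))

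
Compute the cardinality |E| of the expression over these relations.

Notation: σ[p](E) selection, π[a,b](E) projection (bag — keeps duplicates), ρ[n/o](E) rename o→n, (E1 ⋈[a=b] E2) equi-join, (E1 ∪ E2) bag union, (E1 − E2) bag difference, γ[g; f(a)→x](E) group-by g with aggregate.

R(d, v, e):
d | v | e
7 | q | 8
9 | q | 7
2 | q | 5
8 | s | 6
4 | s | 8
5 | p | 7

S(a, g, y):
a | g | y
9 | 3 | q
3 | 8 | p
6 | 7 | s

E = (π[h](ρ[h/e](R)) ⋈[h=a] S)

Subexpression sizes:
  R → 6
  ρ[h/e](R) → 6
  π[h](ρ[h/e](R)) → 6
  S → 3
  (π[h](ρ[h/e](R)) ⋈[h=a] S) → 1

|E| = 1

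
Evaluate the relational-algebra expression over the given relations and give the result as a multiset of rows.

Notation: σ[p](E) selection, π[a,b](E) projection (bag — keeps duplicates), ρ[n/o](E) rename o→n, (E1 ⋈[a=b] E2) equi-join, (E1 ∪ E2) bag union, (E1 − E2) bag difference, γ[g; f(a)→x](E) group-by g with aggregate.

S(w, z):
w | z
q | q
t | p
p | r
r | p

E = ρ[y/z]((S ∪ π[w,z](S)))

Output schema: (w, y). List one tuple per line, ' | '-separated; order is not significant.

Stepwise |·|:
  S → 4
  S → 4
  π[w,z](S) → 4
  (S ∪ π[w,z](S)) → 8
  ρ[y/z]((S ∪ π[w,z](S))) → 8

== RESULT ==
w | y
p | r
p | r
q | q
q | q
r | p
r | p
t | p
t | p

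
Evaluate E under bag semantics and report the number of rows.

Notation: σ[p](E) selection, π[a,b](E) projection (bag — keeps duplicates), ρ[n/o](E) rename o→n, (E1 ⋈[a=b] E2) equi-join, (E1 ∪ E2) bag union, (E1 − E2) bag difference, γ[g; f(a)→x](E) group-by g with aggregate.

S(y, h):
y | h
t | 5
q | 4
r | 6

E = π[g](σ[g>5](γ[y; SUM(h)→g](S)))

Stepwise |·|:
  S → 3
  γ[y; SUM(h)→g](S) → 3
  σ[g>5](γ[y; SUM(h)→g](S)) → 1
  π[g](σ[g>5](γ[y; SUM(h)→g](S))) → 1

|E| = 1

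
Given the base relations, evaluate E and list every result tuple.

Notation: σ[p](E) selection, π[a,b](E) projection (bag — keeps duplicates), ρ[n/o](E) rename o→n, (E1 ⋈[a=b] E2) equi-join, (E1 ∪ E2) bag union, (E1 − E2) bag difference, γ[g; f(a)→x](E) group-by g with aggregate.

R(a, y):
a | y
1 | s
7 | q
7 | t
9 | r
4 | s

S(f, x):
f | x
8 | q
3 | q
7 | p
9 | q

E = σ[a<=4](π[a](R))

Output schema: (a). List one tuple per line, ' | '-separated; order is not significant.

Row counts bottom-up:
  R → 5
  π[a](R) → 5
  σ[a<=4](π[a](R)) → 2

== RESULT ==
a
1
4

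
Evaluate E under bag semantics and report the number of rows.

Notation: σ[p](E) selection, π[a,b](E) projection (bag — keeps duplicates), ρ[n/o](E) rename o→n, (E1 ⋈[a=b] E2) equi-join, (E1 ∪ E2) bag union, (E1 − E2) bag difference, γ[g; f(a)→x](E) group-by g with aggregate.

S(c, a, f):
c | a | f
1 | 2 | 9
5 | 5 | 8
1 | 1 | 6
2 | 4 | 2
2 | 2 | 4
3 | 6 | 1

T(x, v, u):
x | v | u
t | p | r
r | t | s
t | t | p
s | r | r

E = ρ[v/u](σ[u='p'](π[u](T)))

Row counts bottom-up:
  T → 4
  π[u](T) → 4
  σ[u='p'](π[u](T)) → 1
  ρ[v/u](σ[u='p'](π[u](T))) → 1

|E| = 1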